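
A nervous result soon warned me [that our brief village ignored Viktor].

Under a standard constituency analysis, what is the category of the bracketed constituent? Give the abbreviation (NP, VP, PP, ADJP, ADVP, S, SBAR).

SBAR

"that" is the head of the bracketed span, so the span is a subordinate clause: SBAR.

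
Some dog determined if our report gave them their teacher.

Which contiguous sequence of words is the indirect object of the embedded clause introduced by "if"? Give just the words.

them

Within the embedded clause introduced by "if", the indirect object of "gave" is "them".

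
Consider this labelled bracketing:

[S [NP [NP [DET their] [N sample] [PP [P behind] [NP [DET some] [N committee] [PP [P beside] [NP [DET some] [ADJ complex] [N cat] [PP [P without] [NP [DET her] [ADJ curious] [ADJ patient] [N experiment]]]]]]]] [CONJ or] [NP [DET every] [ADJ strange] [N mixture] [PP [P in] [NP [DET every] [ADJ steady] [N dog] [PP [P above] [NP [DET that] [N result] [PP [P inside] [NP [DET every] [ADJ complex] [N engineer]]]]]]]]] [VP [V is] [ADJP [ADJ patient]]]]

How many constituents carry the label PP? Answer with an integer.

6

Scanning left to right, an opening `[PP` appears at word positions 3, 6, 10, 19, 23, 26 — 6 in total.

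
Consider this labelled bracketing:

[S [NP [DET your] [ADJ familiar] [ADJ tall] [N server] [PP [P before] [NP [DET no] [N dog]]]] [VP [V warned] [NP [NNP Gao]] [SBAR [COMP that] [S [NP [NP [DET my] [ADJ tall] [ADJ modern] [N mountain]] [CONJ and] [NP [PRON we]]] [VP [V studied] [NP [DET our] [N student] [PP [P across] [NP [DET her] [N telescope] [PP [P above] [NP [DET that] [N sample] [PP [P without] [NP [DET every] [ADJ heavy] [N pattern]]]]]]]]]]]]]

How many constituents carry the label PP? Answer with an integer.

4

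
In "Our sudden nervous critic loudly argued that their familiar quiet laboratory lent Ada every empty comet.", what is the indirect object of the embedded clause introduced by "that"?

Ada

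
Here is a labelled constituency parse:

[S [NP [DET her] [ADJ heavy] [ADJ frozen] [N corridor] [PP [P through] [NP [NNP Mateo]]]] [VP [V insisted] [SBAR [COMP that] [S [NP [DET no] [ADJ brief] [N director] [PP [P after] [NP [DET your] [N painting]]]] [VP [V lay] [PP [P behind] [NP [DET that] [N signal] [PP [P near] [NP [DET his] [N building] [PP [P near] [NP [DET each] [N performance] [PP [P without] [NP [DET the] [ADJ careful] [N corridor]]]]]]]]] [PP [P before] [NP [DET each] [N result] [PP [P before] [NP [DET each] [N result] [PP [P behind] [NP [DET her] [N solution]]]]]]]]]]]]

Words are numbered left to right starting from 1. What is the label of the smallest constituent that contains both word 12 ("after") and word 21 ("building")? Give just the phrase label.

Word 12 lies under S → VP → SBAR → S → NP → PP → P; word 21 lies under S → VP → SBAR → S → VP → PP → NP → PP → NP → N. The lowest shared node is the S.

S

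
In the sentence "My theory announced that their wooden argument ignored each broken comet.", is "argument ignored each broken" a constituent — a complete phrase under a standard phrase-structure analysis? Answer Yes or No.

No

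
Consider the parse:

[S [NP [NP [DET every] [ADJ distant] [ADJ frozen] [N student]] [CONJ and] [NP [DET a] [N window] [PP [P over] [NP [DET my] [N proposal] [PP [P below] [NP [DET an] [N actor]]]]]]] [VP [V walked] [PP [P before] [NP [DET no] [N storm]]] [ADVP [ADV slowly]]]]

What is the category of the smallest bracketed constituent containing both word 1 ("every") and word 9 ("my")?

NP

Word 1 lies under S → NP → NP → DET; word 9 lies under S → NP → NP → PP → NP → DET. The lowest shared node is the NP.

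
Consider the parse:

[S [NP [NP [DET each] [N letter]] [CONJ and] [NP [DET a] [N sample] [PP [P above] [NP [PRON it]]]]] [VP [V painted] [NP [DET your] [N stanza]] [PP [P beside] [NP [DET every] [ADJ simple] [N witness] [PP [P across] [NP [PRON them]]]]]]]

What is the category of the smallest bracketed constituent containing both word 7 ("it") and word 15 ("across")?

S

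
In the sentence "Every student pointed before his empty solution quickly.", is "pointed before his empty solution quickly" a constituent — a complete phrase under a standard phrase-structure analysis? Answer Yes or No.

Yes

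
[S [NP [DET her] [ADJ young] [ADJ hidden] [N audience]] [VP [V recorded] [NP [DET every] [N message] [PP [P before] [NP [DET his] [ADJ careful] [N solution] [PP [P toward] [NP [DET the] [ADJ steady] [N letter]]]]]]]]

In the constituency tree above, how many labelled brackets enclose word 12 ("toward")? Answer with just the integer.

7

Counting open brackets not yet closed at "toward": [S [VP [NP [PP [NP [PP [P = 7.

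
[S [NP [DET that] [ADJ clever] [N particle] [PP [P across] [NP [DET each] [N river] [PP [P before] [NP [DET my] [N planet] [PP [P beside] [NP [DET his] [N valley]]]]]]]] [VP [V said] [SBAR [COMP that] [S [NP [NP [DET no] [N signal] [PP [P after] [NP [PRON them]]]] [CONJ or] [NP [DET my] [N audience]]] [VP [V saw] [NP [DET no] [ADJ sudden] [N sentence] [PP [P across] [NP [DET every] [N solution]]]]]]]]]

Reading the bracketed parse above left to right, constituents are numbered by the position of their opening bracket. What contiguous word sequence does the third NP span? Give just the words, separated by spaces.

my planet beside his valley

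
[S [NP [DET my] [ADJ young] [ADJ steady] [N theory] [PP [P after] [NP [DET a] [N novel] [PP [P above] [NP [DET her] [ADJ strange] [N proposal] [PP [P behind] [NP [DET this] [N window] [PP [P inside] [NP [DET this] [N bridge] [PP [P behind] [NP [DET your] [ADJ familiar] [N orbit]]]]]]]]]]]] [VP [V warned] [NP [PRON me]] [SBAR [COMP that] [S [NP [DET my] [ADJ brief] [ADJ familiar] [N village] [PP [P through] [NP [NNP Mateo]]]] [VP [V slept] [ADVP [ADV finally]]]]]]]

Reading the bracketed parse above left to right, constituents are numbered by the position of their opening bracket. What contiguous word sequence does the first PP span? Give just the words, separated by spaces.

after a novel above her strange proposal behind this window inside this bridge behind your familiar orbit

Opening `[PP` markers occur at word positions 5, 8, 12, 15, 18, 29; the first of these opens the constituent [PP after a novel above her strange proposal behind this window inside this bridge behind your familiar orbit].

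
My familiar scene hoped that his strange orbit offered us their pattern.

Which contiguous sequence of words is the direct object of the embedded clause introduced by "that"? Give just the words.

their pattern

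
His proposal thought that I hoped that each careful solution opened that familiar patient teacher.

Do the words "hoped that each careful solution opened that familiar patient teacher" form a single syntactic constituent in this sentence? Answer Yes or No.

These words form the whole verb phrase headed by "hoped", so yes — one constituent.

Yes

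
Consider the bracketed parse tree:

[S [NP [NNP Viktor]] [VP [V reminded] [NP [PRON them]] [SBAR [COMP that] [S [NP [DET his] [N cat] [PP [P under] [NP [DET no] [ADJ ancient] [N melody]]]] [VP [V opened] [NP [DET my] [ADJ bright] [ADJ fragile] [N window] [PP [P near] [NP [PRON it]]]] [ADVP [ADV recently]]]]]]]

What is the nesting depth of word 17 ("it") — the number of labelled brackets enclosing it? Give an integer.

9

The word sits inside PRON, which is inside NP, inside PP, inside NP, inside VP, inside S, inside SBAR, inside VP, inside S — 9 brackets in all.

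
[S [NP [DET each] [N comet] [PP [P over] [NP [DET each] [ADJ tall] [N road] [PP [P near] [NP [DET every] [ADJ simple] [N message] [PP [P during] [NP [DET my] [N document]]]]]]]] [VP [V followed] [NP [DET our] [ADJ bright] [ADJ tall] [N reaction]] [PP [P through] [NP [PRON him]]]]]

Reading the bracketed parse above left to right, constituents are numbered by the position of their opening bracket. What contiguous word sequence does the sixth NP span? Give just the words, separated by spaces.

him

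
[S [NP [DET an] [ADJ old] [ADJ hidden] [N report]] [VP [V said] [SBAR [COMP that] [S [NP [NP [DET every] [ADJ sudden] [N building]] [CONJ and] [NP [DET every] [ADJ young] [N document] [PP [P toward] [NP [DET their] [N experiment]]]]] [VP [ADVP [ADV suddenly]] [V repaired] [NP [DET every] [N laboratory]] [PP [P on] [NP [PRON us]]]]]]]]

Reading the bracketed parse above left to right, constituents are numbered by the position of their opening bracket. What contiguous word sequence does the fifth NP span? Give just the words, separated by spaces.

their experiment

In left-to-right order the NP constituents are "an old hidden report"; "every sudden building and every young document toward their experiment"; "every sudden building"; "every young document toward their experiment"; "their experiment"; "every laboratory"; "us". Number 5 is "their experiment".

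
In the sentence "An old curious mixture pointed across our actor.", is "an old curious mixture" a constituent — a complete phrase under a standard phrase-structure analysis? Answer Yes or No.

Yes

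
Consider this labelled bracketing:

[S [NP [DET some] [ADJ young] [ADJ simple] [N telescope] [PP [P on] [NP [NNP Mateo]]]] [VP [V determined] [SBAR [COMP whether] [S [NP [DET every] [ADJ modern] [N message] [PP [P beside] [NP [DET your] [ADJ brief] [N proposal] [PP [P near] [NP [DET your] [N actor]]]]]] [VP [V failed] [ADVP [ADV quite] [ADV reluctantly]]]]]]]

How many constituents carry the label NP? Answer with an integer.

The NP constituents are: [NP some young simple telescope on Mateo]; [NP Mateo]; [NP every modern message beside your brief proposal near your actor]; [NP your brief proposal near your actor]; [NP your actor]. Total: 5.

5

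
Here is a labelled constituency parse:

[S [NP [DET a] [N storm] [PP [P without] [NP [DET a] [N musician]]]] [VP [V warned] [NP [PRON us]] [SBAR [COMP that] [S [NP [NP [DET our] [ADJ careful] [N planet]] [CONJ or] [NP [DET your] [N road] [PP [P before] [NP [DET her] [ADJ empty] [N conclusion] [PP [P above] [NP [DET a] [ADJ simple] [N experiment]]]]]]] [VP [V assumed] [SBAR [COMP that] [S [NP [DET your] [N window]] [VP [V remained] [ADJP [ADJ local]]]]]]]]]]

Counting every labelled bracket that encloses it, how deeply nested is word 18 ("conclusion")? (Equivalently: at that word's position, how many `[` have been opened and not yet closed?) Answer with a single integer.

Path from the root down to the word: S → VP → SBAR → S → NP → NP → PP → NP → N. That is 9 enclosing brackets.

9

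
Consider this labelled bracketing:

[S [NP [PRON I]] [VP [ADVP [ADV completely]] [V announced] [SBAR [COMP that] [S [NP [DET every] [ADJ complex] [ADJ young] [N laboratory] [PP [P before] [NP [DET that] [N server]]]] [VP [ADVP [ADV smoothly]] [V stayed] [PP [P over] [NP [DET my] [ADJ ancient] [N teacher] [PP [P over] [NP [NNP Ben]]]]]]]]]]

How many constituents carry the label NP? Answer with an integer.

5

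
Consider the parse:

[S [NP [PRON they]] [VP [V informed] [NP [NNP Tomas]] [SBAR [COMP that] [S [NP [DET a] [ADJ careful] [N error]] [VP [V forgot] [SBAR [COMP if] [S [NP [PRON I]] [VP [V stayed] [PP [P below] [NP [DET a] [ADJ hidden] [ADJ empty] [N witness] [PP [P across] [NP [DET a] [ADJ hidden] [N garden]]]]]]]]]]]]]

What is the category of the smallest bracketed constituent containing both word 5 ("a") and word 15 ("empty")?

S

Word 5 lies under S → VP → SBAR → S → NP → DET; word 15 lies under S → VP → SBAR → S → VP → SBAR → S → VP → PP → NP → ADJ. The lowest shared node is the S.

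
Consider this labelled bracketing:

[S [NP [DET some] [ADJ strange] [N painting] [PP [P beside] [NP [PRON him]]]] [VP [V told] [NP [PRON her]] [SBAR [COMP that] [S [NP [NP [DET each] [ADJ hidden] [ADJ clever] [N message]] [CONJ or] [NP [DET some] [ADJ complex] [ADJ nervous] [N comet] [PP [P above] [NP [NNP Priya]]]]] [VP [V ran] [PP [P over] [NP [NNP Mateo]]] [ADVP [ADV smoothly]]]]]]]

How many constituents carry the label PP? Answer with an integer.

Listing each PP by its span: [PP beside him]; [PP above Priya]; [PP over Mateo] — that makes 3.

3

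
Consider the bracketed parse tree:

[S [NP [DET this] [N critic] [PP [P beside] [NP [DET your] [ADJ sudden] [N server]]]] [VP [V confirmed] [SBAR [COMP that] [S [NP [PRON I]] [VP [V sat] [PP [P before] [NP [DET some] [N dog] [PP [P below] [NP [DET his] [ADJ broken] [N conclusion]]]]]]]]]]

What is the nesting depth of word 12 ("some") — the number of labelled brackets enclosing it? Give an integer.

The word sits inside DET, which is inside NP, inside PP, inside VP, inside S, inside SBAR, inside VP, inside S — 8 brackets in all.

8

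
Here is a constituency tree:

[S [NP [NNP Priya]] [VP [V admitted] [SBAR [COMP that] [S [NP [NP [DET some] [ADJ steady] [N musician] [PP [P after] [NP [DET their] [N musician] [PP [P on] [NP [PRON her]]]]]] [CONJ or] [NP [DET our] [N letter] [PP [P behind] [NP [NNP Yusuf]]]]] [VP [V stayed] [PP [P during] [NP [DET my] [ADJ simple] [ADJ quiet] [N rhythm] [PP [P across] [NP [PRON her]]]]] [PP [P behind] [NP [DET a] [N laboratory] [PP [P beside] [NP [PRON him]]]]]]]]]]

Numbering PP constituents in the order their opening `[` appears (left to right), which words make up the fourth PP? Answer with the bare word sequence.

The PP opening brackets appear, in order, over: "after their musician on her"; "on her"; "behind Yusuf"; "during my simple quiet rhythm across her"; "across her"; "behind a laboratory beside him"; "beside him". The fourth one spans "during my simple quiet rhythm across her".

during my simple quiet rhythm across her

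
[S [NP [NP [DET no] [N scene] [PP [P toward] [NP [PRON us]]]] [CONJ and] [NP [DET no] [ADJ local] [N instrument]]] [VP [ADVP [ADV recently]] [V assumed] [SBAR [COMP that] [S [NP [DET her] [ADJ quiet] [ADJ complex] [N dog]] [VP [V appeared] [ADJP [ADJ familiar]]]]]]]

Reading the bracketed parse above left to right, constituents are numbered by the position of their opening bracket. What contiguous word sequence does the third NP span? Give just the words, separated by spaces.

us

The NP opening brackets appear, in order, over: "no scene toward us and no local instrument"; "no scene toward us"; "us"; "no local instrument"; "her quiet complex dog". The third one spans "us".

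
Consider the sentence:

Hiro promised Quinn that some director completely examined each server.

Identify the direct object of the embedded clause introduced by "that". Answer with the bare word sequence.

Within the embedded clause introduced by "that", the direct object of "examined" is "each server".

each server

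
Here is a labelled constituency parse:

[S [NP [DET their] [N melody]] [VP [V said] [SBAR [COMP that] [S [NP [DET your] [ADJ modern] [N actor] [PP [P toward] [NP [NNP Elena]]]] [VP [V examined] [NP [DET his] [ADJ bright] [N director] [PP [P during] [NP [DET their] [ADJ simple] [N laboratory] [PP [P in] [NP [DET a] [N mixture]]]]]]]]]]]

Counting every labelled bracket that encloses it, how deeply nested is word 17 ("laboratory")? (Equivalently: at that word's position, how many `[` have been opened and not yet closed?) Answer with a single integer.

9

Counting open brackets not yet closed at "laboratory": [S [VP [SBAR [S [VP [NP [PP [NP [N = 9.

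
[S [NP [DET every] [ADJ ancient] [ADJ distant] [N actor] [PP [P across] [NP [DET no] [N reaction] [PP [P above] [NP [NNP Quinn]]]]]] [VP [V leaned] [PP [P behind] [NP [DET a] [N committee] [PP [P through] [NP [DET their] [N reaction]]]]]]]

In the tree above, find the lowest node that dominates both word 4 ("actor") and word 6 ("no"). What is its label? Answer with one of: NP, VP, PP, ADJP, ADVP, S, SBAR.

NP

Both words fall inside [NP every ancient distant actor across no reaction above Quinn] (words 1–9), and no smaller constituent contains them both. Label: NP.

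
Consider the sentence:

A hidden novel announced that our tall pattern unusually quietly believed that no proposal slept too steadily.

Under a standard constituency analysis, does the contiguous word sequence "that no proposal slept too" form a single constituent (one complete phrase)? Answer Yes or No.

No

The sequence begins inside the complementizer "that" and ends inside the clause "no proposal slept too steadily"; it crosses a phrase boundary, so no single node in the tree spans exactly those words.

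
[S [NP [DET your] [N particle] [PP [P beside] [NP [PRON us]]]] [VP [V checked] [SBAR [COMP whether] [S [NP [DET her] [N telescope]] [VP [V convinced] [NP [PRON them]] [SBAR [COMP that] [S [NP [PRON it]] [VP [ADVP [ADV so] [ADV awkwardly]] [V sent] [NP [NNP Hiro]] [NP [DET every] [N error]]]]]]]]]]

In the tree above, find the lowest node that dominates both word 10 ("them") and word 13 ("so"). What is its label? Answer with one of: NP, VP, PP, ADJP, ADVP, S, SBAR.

Word 10 lies under S → VP → SBAR → S → VP → NP → PRON; word 13 lies under S → VP → SBAR → S → VP → SBAR → S → VP → ADVP → ADV. The lowest shared node is the VP.

VP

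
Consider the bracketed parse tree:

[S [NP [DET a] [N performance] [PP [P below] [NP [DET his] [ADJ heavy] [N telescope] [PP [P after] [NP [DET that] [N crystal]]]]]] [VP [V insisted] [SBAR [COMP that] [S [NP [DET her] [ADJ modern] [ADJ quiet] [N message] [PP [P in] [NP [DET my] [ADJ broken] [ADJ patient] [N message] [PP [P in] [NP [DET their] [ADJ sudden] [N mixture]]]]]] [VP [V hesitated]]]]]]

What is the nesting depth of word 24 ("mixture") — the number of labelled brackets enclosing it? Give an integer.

10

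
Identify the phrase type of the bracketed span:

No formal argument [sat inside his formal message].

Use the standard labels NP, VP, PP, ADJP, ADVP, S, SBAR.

The bracketed span "sat inside his formal message" is headed by "sat", making it a verb phrase (VP).

VP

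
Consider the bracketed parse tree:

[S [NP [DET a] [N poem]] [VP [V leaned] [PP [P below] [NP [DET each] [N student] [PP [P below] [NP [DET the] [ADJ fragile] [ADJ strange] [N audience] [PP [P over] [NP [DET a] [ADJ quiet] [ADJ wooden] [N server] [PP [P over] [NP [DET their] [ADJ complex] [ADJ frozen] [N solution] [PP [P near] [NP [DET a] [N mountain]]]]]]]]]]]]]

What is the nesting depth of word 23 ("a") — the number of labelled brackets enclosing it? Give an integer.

Path from the root down to the word: S → VP → PP → NP → PP → NP → PP → NP → PP → NP → PP → NP → DET. That is 13 enclosing brackets.

13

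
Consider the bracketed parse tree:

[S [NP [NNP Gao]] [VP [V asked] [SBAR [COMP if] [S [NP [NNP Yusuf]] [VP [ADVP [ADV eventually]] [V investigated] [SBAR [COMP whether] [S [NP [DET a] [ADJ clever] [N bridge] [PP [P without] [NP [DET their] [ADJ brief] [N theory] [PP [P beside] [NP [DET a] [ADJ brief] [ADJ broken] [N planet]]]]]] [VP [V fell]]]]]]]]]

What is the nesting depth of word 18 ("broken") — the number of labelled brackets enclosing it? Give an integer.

The word sits inside ADJ, which is inside NP, inside PP, inside NP, inside PP, inside NP, inside S, inside SBAR, inside VP, inside S, inside SBAR, inside VP, inside S — 13 brackets in all.

13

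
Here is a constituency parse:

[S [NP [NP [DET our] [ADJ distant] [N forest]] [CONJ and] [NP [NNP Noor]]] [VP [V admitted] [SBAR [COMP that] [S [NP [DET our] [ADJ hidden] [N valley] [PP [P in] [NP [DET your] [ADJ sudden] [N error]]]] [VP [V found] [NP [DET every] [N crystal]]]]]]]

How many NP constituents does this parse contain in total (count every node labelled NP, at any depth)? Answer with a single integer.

6

Scanning left to right, an opening `[NP` appears at word positions 1, 1, 5, 8, 12, 16 — 6 in total.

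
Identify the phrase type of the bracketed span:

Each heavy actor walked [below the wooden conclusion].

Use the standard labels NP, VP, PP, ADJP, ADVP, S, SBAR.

The span is built around the preposition "below" — a prepositional phrase (PP).

PP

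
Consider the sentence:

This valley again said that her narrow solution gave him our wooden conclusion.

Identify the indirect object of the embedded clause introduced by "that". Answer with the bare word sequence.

him

The verb of the embedded clause introduced by "that" is "gave"; its indirect object is the NP "him".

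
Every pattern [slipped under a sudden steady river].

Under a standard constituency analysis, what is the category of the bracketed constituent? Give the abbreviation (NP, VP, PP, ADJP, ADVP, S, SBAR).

VP

"slipped" is the head of the bracketed span, so the span is a verb phrase: VP.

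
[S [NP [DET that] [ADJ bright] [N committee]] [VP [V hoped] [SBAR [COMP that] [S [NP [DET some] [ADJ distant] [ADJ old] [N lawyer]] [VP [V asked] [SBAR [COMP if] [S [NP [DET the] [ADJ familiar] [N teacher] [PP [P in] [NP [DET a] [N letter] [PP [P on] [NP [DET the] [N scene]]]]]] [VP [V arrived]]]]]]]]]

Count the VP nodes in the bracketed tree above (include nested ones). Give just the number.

3

Listing each VP by its span: [VP hoped that some distant old lawyer asked if the familiar teacher in a letter on the scene arrived]; [VP asked if the familiar teacher in a letter on the scene arrived]; [VP arrived] — that makes 3.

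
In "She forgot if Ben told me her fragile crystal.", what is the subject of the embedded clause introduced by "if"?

Ben

In the embedded clause introduced by "if" the verb is "told"; the NP preceding it, "Ben", is the subject.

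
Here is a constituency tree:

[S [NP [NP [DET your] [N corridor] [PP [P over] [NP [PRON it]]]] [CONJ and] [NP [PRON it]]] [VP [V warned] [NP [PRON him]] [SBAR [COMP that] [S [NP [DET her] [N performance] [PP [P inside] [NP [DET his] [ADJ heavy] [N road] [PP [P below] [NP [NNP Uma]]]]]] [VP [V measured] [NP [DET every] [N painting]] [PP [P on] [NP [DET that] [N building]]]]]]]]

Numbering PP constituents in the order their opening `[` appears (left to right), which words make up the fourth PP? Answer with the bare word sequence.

on that building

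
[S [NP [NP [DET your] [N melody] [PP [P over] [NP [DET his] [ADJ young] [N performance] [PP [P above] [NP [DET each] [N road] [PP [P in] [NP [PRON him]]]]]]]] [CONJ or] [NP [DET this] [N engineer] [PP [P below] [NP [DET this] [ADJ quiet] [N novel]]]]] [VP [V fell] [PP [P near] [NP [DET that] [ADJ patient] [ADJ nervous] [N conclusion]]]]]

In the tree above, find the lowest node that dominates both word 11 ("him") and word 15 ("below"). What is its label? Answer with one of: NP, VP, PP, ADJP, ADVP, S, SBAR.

Word 11 lies under S → NP → NP → PP → NP → PP → NP → PP → NP → PRON; word 15 lies under S → NP → NP → PP → P. The lowest shared node is the NP.

NP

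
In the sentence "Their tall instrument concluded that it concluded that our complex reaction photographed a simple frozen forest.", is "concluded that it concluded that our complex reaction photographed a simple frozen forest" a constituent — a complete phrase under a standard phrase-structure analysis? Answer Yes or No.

The sequence corresponds to a single VP node — the verb phrase "concluded that it concluded that our complex reaction photographed a simple frozen forest".

Yes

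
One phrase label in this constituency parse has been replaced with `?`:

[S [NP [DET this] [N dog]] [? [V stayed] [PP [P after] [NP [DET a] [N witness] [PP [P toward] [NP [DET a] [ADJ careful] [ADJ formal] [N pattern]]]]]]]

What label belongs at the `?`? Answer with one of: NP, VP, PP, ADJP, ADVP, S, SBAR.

VP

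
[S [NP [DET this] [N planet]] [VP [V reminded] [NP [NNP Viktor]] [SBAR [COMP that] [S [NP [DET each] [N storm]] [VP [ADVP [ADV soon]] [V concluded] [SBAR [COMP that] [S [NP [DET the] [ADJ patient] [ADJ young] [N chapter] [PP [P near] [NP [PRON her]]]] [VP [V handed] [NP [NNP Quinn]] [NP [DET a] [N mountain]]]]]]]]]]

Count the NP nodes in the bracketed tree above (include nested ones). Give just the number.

7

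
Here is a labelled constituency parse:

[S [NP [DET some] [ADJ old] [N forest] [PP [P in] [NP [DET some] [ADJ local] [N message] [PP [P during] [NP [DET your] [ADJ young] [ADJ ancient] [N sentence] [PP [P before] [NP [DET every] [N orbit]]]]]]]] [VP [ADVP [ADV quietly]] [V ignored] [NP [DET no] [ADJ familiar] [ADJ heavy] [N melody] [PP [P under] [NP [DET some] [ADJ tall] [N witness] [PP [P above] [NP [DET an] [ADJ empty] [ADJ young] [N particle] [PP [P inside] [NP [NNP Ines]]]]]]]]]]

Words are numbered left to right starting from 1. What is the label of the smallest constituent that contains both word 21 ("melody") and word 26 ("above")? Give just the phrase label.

NP

The smallest bracket enclosing both words is [NP no familiar heavy melody under some tall witness above an empty young particle inside Ines], so the label is NP.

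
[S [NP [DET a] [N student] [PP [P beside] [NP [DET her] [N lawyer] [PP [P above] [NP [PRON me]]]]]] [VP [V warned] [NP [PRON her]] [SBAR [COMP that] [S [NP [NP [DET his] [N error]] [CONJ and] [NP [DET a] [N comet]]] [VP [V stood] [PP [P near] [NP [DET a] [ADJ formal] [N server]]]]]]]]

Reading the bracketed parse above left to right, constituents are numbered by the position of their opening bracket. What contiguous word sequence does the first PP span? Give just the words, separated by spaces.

In left-to-right order the PP constituents are "beside her lawyer above me"; "above me"; "near a formal server". Number 1 is "beside her lawyer above me".

beside her lawyer above me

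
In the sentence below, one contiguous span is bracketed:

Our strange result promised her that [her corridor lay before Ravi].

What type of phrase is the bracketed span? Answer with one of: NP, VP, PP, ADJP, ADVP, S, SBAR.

The span is built around the head "lay" — a clause (S).

S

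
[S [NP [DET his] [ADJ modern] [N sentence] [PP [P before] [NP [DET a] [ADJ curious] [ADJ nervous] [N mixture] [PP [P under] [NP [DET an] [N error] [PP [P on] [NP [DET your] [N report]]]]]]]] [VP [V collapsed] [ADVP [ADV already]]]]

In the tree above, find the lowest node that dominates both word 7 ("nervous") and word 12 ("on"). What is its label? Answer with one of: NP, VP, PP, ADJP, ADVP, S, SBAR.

NP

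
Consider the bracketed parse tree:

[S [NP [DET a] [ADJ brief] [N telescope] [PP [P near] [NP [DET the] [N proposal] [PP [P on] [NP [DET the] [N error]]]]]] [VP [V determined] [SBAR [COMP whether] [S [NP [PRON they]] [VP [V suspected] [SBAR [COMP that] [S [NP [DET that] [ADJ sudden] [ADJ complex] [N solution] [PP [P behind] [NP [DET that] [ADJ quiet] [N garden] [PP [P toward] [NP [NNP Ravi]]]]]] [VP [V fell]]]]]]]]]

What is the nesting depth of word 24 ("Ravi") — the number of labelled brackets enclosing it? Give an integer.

13

The word sits inside NNP, which is inside NP, inside PP, inside NP, inside PP, inside NP, inside S, inside SBAR, inside VP, inside S, inside SBAR, inside VP, inside S — 13 brackets in all.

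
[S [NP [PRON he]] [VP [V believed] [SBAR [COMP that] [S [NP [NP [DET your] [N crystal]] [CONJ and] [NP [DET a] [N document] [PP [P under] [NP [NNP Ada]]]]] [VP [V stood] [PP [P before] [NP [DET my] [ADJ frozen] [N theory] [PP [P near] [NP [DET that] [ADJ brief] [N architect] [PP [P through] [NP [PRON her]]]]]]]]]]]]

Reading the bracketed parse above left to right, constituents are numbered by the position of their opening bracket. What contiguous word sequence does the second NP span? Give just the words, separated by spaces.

your crystal and a document under Ada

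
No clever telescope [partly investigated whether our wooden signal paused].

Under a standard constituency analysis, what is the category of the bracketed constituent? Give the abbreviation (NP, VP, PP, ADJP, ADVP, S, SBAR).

The span is built around the verb "investigated" — a verb phrase (VP).

VP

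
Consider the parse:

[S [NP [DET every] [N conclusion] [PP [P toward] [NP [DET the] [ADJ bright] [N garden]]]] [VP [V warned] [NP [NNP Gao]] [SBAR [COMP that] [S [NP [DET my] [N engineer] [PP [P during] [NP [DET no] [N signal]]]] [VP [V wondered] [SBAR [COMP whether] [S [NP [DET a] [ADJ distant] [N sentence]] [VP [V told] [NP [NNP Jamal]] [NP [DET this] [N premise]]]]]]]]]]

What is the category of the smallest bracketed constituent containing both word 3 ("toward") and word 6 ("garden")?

PP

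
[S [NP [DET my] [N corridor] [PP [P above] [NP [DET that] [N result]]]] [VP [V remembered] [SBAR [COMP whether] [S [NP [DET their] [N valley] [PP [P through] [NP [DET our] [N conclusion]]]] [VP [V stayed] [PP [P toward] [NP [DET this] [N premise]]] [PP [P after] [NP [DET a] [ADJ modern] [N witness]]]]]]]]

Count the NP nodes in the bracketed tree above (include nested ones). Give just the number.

6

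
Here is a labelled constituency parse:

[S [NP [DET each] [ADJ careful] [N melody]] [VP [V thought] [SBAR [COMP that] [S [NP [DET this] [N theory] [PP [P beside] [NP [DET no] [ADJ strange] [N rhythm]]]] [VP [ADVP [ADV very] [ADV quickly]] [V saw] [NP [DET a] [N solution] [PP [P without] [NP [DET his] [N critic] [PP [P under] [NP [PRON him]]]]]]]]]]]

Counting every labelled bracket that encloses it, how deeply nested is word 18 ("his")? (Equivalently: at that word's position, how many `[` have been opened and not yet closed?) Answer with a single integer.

9

The word sits inside DET, which is inside NP, inside PP, inside NP, inside VP, inside S, inside SBAR, inside VP, inside S — 9 brackets in all.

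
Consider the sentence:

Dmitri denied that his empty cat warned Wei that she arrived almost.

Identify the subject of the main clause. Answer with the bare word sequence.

Dmitri

The subject of the main clause is the NP immediately before the verb "denied": "Dmitri".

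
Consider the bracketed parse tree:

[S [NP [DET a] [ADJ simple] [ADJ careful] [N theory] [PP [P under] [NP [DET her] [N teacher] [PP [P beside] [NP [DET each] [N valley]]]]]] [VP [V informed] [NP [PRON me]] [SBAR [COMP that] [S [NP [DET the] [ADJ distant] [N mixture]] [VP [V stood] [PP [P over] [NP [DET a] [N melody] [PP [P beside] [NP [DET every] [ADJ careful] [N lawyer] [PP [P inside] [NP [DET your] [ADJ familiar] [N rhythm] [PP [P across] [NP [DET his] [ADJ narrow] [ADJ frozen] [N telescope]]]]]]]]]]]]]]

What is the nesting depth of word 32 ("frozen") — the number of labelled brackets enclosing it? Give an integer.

14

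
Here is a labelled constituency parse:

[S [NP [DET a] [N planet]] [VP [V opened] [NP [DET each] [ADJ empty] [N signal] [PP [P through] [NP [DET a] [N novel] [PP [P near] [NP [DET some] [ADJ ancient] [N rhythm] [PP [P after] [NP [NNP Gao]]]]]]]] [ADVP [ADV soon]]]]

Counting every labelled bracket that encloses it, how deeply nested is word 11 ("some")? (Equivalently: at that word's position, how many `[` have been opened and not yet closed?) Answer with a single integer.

8

The word sits inside DET, which is inside NP, inside PP, inside NP, inside PP, inside NP, inside VP, inside S — 8 brackets in all.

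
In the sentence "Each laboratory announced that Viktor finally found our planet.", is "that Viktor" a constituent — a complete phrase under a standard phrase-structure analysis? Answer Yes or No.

No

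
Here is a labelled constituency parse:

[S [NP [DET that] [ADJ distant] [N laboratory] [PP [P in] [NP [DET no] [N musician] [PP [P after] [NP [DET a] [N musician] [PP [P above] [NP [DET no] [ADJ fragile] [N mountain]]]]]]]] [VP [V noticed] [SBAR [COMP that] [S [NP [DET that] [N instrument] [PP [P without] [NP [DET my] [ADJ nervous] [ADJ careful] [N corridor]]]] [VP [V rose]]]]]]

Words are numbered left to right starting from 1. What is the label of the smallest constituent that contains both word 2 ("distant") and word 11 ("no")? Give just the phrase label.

NP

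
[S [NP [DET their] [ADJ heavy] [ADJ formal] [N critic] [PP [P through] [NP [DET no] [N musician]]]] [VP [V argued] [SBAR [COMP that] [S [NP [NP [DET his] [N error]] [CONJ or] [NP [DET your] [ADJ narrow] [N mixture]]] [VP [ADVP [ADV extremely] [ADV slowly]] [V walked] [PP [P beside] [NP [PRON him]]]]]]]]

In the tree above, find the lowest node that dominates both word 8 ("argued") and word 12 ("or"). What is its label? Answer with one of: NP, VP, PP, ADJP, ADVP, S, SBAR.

Both words fall inside [VP argued that his error or your narrow mixture extremely slowly walked beside him] (words 8–20), and no smaller constituent contains them both. Label: VP.

VP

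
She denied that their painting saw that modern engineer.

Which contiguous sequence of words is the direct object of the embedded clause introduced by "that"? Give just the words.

Within the embedded clause introduced by "that", the direct object of "saw" is "that modern engineer".

that modern engineer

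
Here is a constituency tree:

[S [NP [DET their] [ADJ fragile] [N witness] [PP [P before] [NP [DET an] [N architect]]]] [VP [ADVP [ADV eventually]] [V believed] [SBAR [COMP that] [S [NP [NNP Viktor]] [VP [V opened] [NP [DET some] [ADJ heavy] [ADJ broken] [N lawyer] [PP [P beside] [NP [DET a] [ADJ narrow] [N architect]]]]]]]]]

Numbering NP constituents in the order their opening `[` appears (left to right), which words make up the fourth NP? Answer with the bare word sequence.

The NP opening brackets appear, in order, over: "their fragile witness before an architect"; "an architect"; "Viktor"; "some heavy broken lawyer beside a narrow architect"; "a narrow architect". The fourth one spans "some heavy broken lawyer beside a narrow architect".

some heavy broken lawyer beside a narrow architect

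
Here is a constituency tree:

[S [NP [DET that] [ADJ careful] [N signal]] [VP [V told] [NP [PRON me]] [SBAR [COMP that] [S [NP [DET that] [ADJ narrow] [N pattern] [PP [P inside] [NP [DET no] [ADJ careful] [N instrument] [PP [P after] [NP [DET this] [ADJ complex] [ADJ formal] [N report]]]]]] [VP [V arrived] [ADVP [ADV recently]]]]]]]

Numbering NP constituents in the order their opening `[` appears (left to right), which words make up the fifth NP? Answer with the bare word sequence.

The NP opening brackets appear, in order, over: "that careful signal"; "me"; "that narrow pattern inside no careful instrument after this complex formal report"; "no careful instrument after this complex formal report"; "this complex formal report". The fifth one spans "this complex formal report".

this complex formal report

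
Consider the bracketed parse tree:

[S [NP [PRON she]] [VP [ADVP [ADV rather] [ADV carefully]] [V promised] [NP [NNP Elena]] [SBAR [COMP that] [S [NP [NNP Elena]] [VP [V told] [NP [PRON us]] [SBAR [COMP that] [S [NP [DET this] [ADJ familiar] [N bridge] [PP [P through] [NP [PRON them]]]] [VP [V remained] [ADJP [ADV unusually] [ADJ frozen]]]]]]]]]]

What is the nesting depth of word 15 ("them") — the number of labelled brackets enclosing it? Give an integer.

Path from the root down to the word: S → VP → SBAR → S → VP → SBAR → S → NP → PP → NP → PRON. That is 11 enclosing brackets.

11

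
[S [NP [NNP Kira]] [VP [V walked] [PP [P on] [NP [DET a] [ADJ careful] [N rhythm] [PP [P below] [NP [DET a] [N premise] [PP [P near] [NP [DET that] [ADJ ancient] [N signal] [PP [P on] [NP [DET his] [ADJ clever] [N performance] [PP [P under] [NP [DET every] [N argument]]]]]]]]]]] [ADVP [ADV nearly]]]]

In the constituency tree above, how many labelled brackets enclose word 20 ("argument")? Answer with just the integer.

Path from the root down to the word: S → VP → PP → NP → PP → NP → PP → NP → PP → NP → PP → NP → N. That is 13 enclosing brackets.

13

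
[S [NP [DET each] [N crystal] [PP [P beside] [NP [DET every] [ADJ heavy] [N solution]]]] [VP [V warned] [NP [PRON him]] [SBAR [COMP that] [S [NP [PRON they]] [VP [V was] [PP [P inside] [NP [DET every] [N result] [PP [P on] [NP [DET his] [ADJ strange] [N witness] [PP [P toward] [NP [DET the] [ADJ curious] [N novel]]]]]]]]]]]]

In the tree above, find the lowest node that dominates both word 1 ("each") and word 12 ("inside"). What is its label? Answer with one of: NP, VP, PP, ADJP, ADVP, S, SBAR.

Both words fall inside [S each crystal beside every heavy solution warned him that they was inside every result on his strange witness toward the curious novel] (words 1–22), and no smaller constituent contains them both. Label: S.

S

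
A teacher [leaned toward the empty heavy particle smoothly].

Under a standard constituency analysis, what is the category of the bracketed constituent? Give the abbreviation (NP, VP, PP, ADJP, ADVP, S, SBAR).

The span is built around the verb "leaned" — a verb phrase (VP).

VP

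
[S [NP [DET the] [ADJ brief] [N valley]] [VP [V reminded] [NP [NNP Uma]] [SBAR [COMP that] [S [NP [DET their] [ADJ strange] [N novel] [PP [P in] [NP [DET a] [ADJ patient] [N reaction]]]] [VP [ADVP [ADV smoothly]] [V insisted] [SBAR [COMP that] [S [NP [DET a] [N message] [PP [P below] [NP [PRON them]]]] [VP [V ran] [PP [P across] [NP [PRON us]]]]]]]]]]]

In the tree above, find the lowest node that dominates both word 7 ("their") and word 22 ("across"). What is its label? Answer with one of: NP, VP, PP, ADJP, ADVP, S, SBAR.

The smallest bracket enclosing both words is [S their strange novel in a patient reaction smoothly insisted that a message below them ran across us], so the label is S.

S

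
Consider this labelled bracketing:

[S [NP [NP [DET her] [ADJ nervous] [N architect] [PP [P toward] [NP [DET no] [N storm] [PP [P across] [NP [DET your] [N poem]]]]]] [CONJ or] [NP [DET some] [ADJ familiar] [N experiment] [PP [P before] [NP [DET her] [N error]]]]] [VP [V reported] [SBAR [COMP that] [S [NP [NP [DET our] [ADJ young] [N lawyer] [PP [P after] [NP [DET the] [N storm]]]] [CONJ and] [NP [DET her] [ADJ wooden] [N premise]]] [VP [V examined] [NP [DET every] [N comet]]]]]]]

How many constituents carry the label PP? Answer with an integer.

4

Listing each PP by its span: [PP toward no storm across your poem]; [PP across your poem]; [PP before her error]; [PP after the storm] — that makes 4.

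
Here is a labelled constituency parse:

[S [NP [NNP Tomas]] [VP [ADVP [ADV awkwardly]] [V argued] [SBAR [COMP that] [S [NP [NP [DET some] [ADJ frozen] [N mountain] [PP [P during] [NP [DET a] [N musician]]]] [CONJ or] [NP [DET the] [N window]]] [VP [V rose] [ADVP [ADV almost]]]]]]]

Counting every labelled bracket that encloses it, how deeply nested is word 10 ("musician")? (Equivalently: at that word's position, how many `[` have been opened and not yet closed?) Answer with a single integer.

Counting open brackets not yet closed at "musician": [S [VP [SBAR [S [NP [NP [PP [NP [N = 9.

9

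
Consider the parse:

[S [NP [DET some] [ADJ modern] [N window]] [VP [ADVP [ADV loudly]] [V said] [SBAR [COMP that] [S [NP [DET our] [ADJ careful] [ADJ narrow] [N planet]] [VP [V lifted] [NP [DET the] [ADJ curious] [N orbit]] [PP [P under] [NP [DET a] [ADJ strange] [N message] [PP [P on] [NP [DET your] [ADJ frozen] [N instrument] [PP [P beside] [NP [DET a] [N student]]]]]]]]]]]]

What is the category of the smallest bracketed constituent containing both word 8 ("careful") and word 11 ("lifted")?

S

Word 8 lies under S → VP → SBAR → S → NP → ADJ; word 11 lies under S → VP → SBAR → S → VP → V. The lowest shared node is the S.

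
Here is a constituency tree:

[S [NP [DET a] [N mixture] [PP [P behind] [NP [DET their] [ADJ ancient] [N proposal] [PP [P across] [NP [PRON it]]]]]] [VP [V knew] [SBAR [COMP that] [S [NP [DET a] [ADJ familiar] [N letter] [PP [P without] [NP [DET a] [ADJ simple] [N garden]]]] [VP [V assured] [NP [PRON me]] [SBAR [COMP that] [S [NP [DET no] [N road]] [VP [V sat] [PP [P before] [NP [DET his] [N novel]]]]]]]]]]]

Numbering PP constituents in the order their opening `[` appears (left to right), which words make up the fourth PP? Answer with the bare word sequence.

before his novel

In left-to-right order the PP constituents are "behind their ancient proposal across it"; "across it"; "without a simple garden"; "before his novel". Number 4 is "before his novel".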